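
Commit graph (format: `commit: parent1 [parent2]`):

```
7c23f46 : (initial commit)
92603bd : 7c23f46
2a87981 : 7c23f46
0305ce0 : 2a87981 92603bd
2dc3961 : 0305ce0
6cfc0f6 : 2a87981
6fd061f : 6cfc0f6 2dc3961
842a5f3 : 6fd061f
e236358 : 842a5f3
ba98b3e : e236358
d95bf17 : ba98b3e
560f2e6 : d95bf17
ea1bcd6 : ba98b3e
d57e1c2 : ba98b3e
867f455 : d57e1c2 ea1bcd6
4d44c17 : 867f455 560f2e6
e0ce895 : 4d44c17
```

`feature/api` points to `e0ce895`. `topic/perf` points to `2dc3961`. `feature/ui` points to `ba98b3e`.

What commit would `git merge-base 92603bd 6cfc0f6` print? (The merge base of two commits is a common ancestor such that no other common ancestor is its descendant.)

Ancestors of 92603bd: {7c23f46, 92603bd}.
Ancestors of 6cfc0f6: {2a87981, 6cfc0f6, 7c23f46}.
Common ancestors: {7c23f46}.
The only common ancestor is 7c23f46, so it is the merge base.

7c23f46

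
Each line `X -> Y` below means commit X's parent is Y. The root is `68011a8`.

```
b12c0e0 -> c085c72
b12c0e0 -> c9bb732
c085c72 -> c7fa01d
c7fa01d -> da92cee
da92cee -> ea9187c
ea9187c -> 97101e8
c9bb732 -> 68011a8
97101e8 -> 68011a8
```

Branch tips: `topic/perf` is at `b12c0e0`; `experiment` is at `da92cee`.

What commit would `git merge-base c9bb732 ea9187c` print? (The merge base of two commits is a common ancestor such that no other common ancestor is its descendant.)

68011a8

Ancestors of c9bb732: {68011a8, c9bb732}.
Ancestors of ea9187c: {68011a8, 97101e8, ea9187c}.
Common ancestors: {68011a8}.
The only common ancestor is 68011a8, so it is the merge base.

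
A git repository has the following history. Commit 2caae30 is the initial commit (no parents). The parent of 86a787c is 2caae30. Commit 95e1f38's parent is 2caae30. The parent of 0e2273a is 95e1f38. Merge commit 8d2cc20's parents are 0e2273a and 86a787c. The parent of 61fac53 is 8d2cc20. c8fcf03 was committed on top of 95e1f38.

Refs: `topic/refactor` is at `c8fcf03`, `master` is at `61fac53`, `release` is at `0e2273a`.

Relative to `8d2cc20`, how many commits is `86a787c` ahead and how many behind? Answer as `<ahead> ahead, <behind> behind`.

0 ahead, 3 behind

Reachable from 86a787c: {2caae30, 86a787c}.
Reachable from 8d2cc20: {0e2273a, 2caae30, 86a787c, 8d2cc20, 95e1f38}.
Only in 86a787c's history (ahead): {} — 0.
Only in 8d2cc20's history (behind): {0e2273a, 8d2cc20, 95e1f38} — 3.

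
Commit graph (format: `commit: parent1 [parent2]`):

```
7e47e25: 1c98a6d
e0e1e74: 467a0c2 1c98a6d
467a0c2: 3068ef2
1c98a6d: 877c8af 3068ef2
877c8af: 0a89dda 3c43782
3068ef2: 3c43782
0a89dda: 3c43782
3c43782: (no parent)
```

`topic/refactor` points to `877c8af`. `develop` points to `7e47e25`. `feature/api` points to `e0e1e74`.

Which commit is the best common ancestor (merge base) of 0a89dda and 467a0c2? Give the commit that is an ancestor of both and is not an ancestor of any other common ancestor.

Ancestors of 0a89dda: {0a89dda, 3c43782}.
Ancestors of 467a0c2: {3068ef2, 3c43782, 467a0c2}.
Common ancestors: {3c43782}.
The only common ancestor is 3c43782, so it is the merge base.

3c43782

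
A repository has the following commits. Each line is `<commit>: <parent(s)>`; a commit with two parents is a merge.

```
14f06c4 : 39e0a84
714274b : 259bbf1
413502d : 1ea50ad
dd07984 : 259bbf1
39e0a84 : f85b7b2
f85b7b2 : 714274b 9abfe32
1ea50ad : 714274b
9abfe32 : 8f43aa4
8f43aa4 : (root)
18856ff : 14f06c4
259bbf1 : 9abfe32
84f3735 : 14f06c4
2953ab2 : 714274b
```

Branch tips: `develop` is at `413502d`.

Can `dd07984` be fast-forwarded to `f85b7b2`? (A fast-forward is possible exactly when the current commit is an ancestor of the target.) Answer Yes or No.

A fast-forward from dd07984 to f85b7b2 is possible iff dd07984 is an ancestor of f85b7b2.
Ancestors of f85b7b2: {259bbf1, 714274b, 8f43aa4, 9abfe32, f85b7b2}.
dd07984 is not among them, so fast-forward is not possible.

No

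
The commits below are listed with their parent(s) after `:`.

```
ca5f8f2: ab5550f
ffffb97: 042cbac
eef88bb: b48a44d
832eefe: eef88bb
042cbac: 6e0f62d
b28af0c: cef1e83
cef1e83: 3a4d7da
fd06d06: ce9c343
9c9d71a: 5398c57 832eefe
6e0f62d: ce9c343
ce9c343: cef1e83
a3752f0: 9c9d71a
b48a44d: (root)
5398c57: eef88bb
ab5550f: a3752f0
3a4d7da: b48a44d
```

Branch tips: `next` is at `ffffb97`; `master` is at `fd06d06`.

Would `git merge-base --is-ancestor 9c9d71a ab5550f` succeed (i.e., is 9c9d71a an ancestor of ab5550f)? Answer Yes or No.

Yes

Ancestors of ab5550f (commits reachable by following parents): {5398c57, 832eefe, 9c9d71a, a3752f0, ab5550f, b48a44d, eef88bb}.
9c9d71a is in that set, so it is an ancestor of ab5550f.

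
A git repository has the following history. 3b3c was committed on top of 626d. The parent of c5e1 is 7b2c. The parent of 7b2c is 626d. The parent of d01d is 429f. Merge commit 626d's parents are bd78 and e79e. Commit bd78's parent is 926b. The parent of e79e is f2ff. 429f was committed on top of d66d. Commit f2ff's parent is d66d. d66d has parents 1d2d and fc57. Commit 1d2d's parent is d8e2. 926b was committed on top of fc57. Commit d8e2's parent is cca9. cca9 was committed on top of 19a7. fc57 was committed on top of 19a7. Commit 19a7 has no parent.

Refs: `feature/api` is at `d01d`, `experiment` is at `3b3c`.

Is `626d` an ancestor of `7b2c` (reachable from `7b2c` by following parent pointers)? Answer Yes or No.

Yes

Ancestors of 7b2c (commits reachable by following parents): {19a7, 1d2d, 626d, 7b2c, 926b, bd78, cca9, d66d, d8e2, e79e, f2ff, fc57}.
626d is in that set, so it is an ancestor of 7b2c.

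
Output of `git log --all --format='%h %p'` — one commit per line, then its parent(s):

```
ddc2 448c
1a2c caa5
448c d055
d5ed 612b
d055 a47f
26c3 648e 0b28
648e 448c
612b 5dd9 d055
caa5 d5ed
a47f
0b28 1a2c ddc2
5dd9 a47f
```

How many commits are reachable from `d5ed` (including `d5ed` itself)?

5

Walking parent pointers from d5ed: reachable set = {5dd9, 612b, a47f, d055, d5ed}.
That is 5 commits.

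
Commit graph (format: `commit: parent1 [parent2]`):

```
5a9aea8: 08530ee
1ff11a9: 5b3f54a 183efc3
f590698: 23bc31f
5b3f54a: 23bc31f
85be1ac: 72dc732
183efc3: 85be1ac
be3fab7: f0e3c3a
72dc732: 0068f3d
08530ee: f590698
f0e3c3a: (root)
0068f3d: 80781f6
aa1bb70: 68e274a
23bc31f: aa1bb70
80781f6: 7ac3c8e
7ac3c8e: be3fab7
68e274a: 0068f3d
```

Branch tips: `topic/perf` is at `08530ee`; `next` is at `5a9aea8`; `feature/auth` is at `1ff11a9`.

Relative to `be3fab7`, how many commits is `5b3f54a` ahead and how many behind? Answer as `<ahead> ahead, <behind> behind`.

7 ahead, 0 behind

Reachable from 5b3f54a: {0068f3d, 23bc31f, 5b3f54a, 68e274a, 7ac3c8e, 80781f6, aa1bb70, be3fab7, f0e3c3a}.
Reachable from be3fab7: {be3fab7, f0e3c3a}.
Only in 5b3f54a's history (ahead): {0068f3d, 23bc31f, 5b3f54a, 68e274a, 7ac3c8e, 80781f6, aa1bb70} — 7.
Only in be3fab7's history (behind): {} — 0.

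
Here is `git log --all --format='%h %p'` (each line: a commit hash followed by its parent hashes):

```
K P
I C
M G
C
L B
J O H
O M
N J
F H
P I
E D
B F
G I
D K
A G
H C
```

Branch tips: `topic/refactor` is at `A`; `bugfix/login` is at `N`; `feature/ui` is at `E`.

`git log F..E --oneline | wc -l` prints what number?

Reachable from E: {C, D, E, I, K, P}.
Reachable from F: {C, F, H}.
In E's history but not F's: {D, E, I, K, P} — 5 commits.

5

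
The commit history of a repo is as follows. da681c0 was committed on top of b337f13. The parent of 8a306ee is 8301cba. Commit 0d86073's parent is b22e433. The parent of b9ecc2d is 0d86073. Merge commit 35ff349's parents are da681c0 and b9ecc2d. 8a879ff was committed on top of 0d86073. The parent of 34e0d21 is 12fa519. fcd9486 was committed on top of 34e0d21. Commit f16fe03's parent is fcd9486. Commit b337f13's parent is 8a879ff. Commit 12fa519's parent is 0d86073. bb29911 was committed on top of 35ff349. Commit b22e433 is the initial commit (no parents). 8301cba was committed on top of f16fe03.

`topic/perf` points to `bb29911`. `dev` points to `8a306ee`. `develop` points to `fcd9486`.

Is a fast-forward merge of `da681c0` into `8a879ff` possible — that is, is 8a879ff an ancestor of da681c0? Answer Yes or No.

A fast-forward from 8a879ff to da681c0 is possible iff 8a879ff is an ancestor of da681c0.
Ancestors of da681c0: {0d86073, 8a879ff, b22e433, b337f13, da681c0}.
8a879ff is among them, so fast-forward is possible.

Yes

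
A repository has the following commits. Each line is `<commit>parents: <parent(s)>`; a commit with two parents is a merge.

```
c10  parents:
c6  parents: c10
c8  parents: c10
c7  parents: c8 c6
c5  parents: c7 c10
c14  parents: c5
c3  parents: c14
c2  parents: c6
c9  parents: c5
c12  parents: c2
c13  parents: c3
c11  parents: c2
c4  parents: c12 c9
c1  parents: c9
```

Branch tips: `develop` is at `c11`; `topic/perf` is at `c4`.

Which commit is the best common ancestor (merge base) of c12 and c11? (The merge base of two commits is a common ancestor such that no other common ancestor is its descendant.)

c2

Ancestors of c12: {c10, c12, c2, c6}.
Ancestors of c11: {c10, c11, c2, c6}.
Common ancestors: {c10, c2, c6}.
Among these, c2 is not an ancestor of any other common ancestor — it is the merge base.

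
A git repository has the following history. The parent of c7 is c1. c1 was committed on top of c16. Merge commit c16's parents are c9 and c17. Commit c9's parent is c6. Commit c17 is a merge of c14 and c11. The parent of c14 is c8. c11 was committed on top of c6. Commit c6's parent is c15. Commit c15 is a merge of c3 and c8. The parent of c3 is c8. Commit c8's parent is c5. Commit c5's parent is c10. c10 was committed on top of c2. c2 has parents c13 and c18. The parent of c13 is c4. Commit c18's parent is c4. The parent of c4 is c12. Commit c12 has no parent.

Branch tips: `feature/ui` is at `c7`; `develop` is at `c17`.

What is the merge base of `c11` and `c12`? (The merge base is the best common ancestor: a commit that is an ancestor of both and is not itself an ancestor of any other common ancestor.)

c12

Ancestors of c11: {c10, c11, c12, c13, c15, c18, c2, c3, c4, c5, c6, c8}.
Ancestors of c12: {c12}.
Common ancestors: {c12}.
The only common ancestor is c12, so it is the merge base.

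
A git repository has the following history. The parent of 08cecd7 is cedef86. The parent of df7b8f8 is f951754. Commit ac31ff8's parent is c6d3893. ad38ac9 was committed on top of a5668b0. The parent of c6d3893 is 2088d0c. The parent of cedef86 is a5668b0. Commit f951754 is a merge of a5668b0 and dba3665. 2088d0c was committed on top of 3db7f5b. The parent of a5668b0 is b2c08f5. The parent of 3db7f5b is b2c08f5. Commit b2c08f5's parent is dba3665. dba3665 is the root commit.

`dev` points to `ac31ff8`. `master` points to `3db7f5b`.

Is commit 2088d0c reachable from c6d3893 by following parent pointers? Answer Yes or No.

Yes

Ancestors of c6d3893 (commits reachable by following parents): {2088d0c, 3db7f5b, b2c08f5, c6d3893, dba3665}.
2088d0c is in that set, so it is an ancestor of c6d3893.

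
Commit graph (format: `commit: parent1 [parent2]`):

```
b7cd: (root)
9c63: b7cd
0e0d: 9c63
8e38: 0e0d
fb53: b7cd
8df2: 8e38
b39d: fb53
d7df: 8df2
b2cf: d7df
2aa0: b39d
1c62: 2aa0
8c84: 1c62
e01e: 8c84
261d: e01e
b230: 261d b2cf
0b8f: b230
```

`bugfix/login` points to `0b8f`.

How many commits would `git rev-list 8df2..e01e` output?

Reachable from e01e: {1c62, 2aa0, 8c84, b39d, b7cd, e01e, fb53}.
Reachable from 8df2: {0e0d, 8df2, 8e38, 9c63, b7cd}.
In e01e's history but not 8df2's: {1c62, 2aa0, 8c84, b39d, e01e, fb53} — 6 commits.

6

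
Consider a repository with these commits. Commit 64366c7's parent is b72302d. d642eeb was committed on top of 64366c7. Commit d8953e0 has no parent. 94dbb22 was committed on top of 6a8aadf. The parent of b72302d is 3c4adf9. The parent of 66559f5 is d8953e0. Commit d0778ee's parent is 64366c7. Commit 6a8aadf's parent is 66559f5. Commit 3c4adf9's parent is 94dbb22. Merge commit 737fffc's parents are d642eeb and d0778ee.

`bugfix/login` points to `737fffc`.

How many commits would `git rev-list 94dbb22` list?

Walking parent pointers from 94dbb22: reachable set = {66559f5, 6a8aadf, 94dbb22, d8953e0}.
That is 4 commits.

4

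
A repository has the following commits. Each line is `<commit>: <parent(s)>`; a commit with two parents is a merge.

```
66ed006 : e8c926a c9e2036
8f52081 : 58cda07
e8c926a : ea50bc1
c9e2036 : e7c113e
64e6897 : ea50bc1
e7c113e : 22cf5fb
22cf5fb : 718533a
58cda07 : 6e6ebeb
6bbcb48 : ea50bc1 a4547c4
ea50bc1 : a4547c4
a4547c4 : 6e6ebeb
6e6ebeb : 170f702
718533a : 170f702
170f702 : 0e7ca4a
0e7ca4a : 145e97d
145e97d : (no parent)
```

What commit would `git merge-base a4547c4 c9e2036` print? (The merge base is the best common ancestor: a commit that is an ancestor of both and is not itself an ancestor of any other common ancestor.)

Ancestors of a4547c4: {0e7ca4a, 145e97d, 170f702, 6e6ebeb, a4547c4}.
Ancestors of c9e2036: {0e7ca4a, 145e97d, 170f702, 22cf5fb, 718533a, c9e2036, e7c113e}.
Common ancestors: {0e7ca4a, 145e97d, 170f702}.
Among these, 170f702 is not an ancestor of any other common ancestor — it is the merge base.

170f702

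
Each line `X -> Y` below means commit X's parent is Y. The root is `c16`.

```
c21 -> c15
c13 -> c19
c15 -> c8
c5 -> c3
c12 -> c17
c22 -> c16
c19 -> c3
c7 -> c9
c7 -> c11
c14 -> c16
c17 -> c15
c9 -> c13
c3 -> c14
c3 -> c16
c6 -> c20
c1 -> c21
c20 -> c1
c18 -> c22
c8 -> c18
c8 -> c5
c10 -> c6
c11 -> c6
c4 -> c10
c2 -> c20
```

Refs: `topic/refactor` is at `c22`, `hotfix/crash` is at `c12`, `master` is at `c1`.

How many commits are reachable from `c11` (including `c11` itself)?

13

Walking parent pointers from c11: reachable set = {c1, c11, c14, c15, c16, c18, c20, c21, c22, c3, c5, c6, c8}.
That is 13 commits.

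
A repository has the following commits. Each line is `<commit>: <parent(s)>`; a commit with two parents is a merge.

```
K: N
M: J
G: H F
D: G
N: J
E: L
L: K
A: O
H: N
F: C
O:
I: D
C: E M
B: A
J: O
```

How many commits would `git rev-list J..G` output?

9

Reachable from G: {C, E, F, G, H, J, K, L, M, N, O}.
Reachable from J: {J, O}.
In G's history but not J's: {C, E, F, G, H, K, L, M, N} — 9 commits.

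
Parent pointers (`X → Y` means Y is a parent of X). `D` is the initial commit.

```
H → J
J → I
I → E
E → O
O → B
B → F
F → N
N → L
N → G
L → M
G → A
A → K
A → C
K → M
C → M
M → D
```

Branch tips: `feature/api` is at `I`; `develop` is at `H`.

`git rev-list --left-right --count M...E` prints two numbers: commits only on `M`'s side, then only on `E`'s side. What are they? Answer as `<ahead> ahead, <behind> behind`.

0 ahead, 10 behind

Reachable from M: {D, M}.
Reachable from E: {A, B, C, D, E, F, G, K, L, M, N, O}.
Only in M's history (ahead): {} — 0.
Only in E's history (behind): {A, B, C, E, F, G, K, L, N, O} — 10.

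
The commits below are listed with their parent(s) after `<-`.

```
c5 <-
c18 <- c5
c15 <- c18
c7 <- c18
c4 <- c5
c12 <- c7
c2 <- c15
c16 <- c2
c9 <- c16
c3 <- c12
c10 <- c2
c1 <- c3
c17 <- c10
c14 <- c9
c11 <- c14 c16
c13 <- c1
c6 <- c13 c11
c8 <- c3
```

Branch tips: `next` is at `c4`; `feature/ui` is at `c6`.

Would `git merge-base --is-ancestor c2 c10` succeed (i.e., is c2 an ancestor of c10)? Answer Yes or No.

Ancestors of c10 (commits reachable by following parents): {c10, c15, c18, c2, c5}.
c2 is in that set, so it is an ancestor of c10.

Yes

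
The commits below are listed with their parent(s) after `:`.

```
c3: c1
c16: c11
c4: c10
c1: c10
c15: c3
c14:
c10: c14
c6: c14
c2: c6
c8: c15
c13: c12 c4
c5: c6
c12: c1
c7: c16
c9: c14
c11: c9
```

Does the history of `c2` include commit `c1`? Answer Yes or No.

Ancestors of c2: {c14, c2, c6}.
c1 is not in that set, so it is not an ancestor of c2.

No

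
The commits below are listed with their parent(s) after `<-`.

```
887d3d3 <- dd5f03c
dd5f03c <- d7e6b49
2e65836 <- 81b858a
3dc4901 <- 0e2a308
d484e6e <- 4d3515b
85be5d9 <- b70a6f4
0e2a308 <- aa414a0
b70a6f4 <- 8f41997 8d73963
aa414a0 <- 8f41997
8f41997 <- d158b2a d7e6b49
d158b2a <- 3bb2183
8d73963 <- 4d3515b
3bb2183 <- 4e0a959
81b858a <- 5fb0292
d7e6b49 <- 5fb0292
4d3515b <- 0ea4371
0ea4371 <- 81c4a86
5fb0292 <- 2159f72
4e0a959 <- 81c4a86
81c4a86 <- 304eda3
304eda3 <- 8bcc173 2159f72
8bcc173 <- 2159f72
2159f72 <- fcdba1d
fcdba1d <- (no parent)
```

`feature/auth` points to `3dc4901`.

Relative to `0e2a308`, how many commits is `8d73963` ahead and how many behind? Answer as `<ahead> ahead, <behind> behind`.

Reachable from 8d73963: {0ea4371, 2159f72, 304eda3, 4d3515b, 81c4a86, 8bcc173, 8d73963, fcdba1d}.
Reachable from 0e2a308: {0e2a308, 2159f72, 304eda3, 3bb2183, 4e0a959, 5fb0292, 81c4a86, 8bcc173, 8f41997, aa414a0, d158b2a, d7e6b49, fcdba1d}.
Only in 8d73963's history (ahead): {0ea4371, 4d3515b, 8d73963} — 3.
Only in 0e2a308's history (behind): {0e2a308, 3bb2183, 4e0a959, 5fb0292, 8f41997, aa414a0, d158b2a, d7e6b49} — 8.

3 ahead, 8 behind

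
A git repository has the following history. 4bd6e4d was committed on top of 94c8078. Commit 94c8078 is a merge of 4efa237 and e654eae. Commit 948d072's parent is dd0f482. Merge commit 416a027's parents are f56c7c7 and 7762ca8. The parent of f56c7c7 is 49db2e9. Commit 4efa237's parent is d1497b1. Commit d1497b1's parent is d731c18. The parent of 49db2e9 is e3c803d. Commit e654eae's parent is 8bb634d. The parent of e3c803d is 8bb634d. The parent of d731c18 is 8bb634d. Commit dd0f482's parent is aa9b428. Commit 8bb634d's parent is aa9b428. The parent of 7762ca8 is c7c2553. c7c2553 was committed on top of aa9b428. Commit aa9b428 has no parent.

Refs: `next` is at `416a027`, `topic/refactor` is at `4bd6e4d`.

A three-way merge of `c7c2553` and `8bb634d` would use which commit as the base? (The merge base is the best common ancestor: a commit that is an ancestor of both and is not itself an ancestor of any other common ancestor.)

aa9b428

Ancestors of c7c2553: {aa9b428, c7c2553}.
Ancestors of 8bb634d: {8bb634d, aa9b428}.
Common ancestors: {aa9b428}.
The only common ancestor is aa9b428, so it is the merge base.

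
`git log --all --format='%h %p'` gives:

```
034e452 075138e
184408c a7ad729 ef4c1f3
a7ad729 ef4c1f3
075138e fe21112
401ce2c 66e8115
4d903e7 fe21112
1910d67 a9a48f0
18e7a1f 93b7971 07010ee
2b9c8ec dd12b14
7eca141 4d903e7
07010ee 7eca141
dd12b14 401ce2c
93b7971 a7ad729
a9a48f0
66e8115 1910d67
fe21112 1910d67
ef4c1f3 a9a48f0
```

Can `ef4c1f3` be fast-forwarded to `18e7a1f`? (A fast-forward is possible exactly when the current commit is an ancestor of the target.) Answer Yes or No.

A fast-forward from ef4c1f3 to 18e7a1f is possible iff ef4c1f3 is an ancestor of 18e7a1f.
Ancestors of 18e7a1f: {07010ee, 18e7a1f, 1910d67, 4d903e7, 7eca141, 93b7971, a7ad729, a9a48f0, ef4c1f3, fe21112}.
ef4c1f3 is among them, so fast-forward is possible.

Yes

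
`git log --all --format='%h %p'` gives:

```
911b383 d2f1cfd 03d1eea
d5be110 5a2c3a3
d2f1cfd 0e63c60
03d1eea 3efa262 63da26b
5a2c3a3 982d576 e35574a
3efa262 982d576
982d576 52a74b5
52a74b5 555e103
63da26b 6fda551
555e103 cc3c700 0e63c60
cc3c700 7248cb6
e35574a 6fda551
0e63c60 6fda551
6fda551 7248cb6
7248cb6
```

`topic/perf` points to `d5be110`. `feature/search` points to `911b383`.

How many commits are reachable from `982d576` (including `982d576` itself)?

7

Walking parent pointers from 982d576: reachable set = {0e63c60, 52a74b5, 555e103, 6fda551, 7248cb6, 982d576, cc3c700}.
That is 7 commits.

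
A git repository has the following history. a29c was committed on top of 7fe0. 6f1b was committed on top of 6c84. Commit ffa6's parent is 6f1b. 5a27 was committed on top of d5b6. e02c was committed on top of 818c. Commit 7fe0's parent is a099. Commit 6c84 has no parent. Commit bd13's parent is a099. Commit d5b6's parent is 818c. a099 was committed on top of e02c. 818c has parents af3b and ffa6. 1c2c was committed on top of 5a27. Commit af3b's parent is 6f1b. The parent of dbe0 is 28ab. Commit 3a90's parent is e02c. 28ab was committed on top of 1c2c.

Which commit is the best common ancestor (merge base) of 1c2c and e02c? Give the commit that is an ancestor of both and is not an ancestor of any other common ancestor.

Ancestors of 1c2c: {1c2c, 5a27, 6c84, 6f1b, 818c, af3b, d5b6, ffa6}.
Ancestors of e02c: {6c84, 6f1b, 818c, af3b, e02c, ffa6}.
Common ancestors: {6c84, 6f1b, 818c, af3b, ffa6}.
Among these, 818c is not an ancestor of any other common ancestor — it is the merge base.

818c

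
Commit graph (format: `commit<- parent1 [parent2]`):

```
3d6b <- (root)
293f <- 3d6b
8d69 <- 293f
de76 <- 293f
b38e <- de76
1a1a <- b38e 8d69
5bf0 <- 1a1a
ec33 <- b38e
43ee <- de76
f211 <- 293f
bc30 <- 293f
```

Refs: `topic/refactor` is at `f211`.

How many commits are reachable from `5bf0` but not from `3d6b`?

Reachable from 5bf0: {1a1a, 293f, 3d6b, 5bf0, 8d69, b38e, de76}.
Reachable from 3d6b: {3d6b}.
In 5bf0's history but not 3d6b's: {1a1a, 293f, 5bf0, 8d69, b38e, de76} — 6 commits.

6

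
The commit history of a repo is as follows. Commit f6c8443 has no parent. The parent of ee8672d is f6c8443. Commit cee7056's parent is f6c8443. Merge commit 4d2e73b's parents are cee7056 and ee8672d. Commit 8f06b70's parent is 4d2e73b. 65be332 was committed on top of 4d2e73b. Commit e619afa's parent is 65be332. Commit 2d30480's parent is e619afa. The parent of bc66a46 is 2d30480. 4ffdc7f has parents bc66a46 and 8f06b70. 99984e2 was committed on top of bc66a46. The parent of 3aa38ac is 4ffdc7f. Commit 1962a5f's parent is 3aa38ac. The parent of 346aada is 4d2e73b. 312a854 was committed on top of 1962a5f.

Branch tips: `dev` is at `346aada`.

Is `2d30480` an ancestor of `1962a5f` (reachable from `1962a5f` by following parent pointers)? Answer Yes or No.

Ancestors of 1962a5f (commits reachable by following parents): {1962a5f, 2d30480, 3aa38ac, 4d2e73b, 4ffdc7f, 65be332, 8f06b70, bc66a46, cee7056, e619afa, ee8672d, f6c8443}.
2d30480 is in that set, so it is an ancestor of 1962a5f.

Yes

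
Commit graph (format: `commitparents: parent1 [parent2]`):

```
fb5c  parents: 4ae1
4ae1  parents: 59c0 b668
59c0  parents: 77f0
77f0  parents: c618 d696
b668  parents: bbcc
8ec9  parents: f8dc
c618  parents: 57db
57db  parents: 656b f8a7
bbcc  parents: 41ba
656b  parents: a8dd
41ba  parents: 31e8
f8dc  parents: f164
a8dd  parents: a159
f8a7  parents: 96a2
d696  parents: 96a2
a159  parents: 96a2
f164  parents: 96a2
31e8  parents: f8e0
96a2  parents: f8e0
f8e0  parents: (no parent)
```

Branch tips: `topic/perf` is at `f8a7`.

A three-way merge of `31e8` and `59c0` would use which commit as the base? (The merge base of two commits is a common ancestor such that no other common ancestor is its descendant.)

f8e0

Ancestors of 31e8: {31e8, f8e0}.
Ancestors of 59c0: {57db, 59c0, 656b, 77f0, 96a2, a159, a8dd, c618, d696, f8a7, f8e0}.
Common ancestors: {f8e0}.
The only common ancestor is f8e0, so it is the merge base.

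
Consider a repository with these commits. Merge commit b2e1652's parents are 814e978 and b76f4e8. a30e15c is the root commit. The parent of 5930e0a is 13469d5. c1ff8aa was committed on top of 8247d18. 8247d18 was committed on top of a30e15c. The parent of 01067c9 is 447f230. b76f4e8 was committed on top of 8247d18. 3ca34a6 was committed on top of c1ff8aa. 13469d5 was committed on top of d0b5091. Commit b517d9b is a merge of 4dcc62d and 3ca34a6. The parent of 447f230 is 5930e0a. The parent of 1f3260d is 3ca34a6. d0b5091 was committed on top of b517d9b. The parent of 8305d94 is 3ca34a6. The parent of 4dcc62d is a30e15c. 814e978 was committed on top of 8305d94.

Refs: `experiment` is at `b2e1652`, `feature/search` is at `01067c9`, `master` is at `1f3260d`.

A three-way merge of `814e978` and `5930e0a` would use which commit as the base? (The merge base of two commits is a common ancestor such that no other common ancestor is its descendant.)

3ca34a6

Ancestors of 814e978: {3ca34a6, 814e978, 8247d18, 8305d94, a30e15c, c1ff8aa}.
Ancestors of 5930e0a: {13469d5, 3ca34a6, 4dcc62d, 5930e0a, 8247d18, a30e15c, b517d9b, c1ff8aa, d0b5091}.
Common ancestors: {3ca34a6, 8247d18, a30e15c, c1ff8aa}.
Among these, 3ca34a6 is not an ancestor of any other common ancestor — it is the merge base.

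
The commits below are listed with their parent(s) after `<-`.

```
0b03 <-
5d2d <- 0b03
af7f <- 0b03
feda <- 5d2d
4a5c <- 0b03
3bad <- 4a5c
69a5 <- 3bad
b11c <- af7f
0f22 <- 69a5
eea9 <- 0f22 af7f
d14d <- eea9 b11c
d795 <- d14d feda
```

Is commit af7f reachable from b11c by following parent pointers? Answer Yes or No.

Yes

Ancestors of b11c (commits reachable by following parents): {0b03, af7f, b11c}.
af7f is in that set, so it is an ancestor of b11c.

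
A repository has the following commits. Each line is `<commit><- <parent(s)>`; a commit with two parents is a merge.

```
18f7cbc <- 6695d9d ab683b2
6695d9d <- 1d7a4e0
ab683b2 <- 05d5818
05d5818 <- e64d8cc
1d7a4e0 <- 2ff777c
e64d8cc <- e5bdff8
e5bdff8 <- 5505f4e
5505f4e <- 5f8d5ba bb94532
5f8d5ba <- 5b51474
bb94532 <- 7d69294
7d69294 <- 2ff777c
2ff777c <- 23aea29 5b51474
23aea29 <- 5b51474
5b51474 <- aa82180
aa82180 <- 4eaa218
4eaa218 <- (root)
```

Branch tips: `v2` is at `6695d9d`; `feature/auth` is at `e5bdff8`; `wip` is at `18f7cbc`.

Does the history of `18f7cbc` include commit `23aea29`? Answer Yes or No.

Ancestors of 18f7cbc (commits reachable by following parents): {05d5818, 18f7cbc, 1d7a4e0, 23aea29, 2ff777c, 4eaa218, 5505f4e, 5b51474, 5f8d5ba, 6695d9d, 7d69294, aa82180, ab683b2, bb94532, e5bdff8, e64d8cc}.
23aea29 is in that set, so it is an ancestor of 18f7cbc.

Yes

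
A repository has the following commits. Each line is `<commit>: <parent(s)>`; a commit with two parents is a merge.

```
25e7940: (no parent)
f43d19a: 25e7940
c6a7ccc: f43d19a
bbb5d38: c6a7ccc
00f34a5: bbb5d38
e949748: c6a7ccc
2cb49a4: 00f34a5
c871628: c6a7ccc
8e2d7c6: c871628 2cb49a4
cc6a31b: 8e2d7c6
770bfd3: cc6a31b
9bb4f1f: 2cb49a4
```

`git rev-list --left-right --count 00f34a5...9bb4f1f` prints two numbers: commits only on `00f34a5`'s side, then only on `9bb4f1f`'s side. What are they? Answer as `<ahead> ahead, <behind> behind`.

Reachable from 00f34a5: {00f34a5, 25e7940, bbb5d38, c6a7ccc, f43d19a}.
Reachable from 9bb4f1f: {00f34a5, 25e7940, 2cb49a4, 9bb4f1f, bbb5d38, c6a7ccc, f43d19a}.
Only in 00f34a5's history (ahead): {} — 0.
Only in 9bb4f1f's history (behind): {2cb49a4, 9bb4f1f} — 2.

0 ahead, 2 behind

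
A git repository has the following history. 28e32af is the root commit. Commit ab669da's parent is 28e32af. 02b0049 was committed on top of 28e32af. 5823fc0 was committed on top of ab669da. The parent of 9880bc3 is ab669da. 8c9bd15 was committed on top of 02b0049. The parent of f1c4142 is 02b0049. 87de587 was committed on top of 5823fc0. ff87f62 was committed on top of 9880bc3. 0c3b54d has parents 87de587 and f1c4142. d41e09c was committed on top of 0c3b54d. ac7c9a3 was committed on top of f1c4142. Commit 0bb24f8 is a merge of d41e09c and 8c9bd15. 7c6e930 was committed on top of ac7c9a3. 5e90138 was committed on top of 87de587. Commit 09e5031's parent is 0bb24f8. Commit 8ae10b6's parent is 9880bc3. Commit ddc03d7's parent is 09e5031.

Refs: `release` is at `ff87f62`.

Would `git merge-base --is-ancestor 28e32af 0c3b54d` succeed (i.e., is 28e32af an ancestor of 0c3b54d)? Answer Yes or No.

Ancestors of 0c3b54d (commits reachable by following parents): {02b0049, 0c3b54d, 28e32af, 5823fc0, 87de587, ab669da, f1c4142}.
28e32af is in that set, so it is an ancestor of 0c3b54d.

Yes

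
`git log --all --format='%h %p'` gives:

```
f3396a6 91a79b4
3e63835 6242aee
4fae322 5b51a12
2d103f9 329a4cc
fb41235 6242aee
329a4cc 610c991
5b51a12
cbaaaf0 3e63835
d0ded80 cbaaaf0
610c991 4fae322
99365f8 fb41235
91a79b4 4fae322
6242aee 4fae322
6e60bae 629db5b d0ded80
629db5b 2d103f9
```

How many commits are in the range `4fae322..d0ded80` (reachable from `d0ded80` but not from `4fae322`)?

Reachable from d0ded80: {3e63835, 4fae322, 5b51a12, 6242aee, cbaaaf0, d0ded80}.
Reachable from 4fae322: {4fae322, 5b51a12}.
In d0ded80's history but not 4fae322's: {3e63835, 6242aee, cbaaaf0, d0ded80} — 4 commits.

4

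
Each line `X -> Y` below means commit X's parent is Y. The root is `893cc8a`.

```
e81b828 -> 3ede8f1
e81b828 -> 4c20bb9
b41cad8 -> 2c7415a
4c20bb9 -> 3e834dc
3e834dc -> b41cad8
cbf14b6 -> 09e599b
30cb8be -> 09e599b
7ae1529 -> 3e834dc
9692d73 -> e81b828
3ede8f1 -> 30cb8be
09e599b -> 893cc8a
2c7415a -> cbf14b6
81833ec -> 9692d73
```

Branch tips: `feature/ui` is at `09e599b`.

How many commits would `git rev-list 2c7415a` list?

4

Walking parent pointers from 2c7415a: reachable set = {09e599b, 2c7415a, 893cc8a, cbf14b6}.
That is 4 commits.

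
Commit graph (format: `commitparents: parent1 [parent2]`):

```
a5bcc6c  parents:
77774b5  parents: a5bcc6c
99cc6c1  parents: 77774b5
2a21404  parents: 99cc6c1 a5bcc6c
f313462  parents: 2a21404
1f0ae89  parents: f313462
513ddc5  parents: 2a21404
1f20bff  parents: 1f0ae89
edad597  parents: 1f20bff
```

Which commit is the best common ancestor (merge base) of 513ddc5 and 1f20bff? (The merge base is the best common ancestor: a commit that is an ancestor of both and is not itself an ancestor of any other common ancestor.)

2a21404

Ancestors of 513ddc5: {2a21404, 513ddc5, 77774b5, 99cc6c1, a5bcc6c}.
Ancestors of 1f20bff: {1f0ae89, 1f20bff, 2a21404, 77774b5, 99cc6c1, a5bcc6c, f313462}.
Common ancestors: {2a21404, 77774b5, 99cc6c1, a5bcc6c}.
Among these, 2a21404 is not an ancestor of any other common ancestor — it is the merge base.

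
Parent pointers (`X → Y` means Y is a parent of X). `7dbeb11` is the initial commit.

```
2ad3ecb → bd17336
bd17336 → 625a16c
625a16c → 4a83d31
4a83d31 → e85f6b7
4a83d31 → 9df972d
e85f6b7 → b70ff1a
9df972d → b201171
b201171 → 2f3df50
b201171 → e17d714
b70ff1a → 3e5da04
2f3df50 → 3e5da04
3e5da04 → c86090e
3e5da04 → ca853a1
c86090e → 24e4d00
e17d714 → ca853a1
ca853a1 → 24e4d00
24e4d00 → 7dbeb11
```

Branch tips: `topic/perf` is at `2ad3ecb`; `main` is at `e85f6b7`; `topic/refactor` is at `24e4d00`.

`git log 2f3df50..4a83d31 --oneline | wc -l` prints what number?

6

Reachable from 4a83d31: {24e4d00, 2f3df50, 3e5da04, 4a83d31, 7dbeb11, 9df972d, b201171, b70ff1a, c86090e, ca853a1, e17d714, e85f6b7}.
Reachable from 2f3df50: {24e4d00, 2f3df50, 3e5da04, 7dbeb11, c86090e, ca853a1}.
In 4a83d31's history but not 2f3df50's: {4a83d31, 9df972d, b201171, b70ff1a, e17d714, e85f6b7} — 6 commits.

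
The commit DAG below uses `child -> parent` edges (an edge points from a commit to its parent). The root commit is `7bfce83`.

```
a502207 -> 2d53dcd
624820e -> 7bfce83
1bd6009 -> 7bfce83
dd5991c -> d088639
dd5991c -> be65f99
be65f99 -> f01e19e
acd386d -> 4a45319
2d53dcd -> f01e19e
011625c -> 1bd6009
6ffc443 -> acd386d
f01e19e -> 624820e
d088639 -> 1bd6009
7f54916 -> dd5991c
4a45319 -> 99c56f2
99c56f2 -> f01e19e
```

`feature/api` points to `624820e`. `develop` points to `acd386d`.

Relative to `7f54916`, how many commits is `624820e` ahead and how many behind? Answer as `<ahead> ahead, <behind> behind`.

Reachable from 624820e: {624820e, 7bfce83}.
Reachable from 7f54916: {1bd6009, 624820e, 7bfce83, 7f54916, be65f99, d088639, dd5991c, f01e19e}.
Only in 624820e's history (ahead): {} — 0.
Only in 7f54916's history (behind): {1bd6009, 7f54916, be65f99, d088639, dd5991c, f01e19e} — 6.

0 ahead, 6 behind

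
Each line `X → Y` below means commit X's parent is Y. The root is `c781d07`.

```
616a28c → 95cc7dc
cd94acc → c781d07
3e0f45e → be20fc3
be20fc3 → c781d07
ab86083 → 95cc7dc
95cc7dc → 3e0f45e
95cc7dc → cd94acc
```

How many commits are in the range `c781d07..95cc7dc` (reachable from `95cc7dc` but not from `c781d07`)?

4

Reachable from 95cc7dc: {3e0f45e, 95cc7dc, be20fc3, c781d07, cd94acc}.
Reachable from c781d07: {c781d07}.
In 95cc7dc's history but not c781d07's: {3e0f45e, 95cc7dc, be20fc3, cd94acc} — 4 commits.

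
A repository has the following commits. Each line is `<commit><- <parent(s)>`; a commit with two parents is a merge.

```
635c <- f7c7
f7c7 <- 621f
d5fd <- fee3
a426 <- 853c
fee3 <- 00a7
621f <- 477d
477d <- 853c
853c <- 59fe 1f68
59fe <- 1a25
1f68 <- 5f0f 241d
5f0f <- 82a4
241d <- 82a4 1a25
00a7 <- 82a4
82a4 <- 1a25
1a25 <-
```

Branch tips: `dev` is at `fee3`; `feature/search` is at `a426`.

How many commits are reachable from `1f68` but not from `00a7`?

Reachable from 1f68: {1a25, 1f68, 241d, 5f0f, 82a4}.
Reachable from 00a7: {00a7, 1a25, 82a4}.
In 1f68's history but not 00a7's: {1f68, 241d, 5f0f} — 3 commits.

3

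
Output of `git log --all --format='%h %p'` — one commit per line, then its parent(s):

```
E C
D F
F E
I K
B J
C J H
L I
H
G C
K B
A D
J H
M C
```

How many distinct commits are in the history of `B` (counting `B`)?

3

Walking parent pointers from B: reachable set = {B, H, J}.
That is 3 commits.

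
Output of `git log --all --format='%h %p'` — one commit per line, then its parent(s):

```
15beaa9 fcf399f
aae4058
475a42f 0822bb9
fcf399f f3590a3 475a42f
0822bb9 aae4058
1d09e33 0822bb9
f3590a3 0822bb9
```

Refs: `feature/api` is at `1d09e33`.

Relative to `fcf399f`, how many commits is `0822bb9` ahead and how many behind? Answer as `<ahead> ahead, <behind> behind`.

Reachable from 0822bb9: {0822bb9, aae4058}.
Reachable from fcf399f: {0822bb9, 475a42f, aae4058, f3590a3, fcf399f}.
Only in 0822bb9's history (ahead): {} — 0.
Only in fcf399f's history (behind): {475a42f, f3590a3, fcf399f} — 3.

0 ahead, 3 behind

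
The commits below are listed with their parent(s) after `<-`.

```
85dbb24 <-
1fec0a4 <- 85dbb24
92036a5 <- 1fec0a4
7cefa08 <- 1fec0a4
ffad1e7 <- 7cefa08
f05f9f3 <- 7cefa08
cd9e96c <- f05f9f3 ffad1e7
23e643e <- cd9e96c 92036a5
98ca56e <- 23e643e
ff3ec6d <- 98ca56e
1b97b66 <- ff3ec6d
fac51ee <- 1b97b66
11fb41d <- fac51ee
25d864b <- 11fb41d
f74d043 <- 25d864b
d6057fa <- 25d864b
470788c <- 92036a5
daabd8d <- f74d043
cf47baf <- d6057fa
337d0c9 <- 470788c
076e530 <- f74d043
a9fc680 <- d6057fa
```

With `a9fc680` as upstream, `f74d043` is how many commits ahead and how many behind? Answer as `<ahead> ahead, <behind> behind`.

1 ahead, 2 behind

Reachable from f74d043: {11fb41d, 1b97b66, 1fec0a4, 23e643e, 25d864b, 7cefa08, 85dbb24, 92036a5, 98ca56e, cd9e96c, f05f9f3, f74d043, fac51ee, ff3ec6d, ffad1e7}.
Reachable from a9fc680: {11fb41d, 1b97b66, 1fec0a4, 23e643e, 25d864b, 7cefa08, 85dbb24, 92036a5, 98ca56e, a9fc680, cd9e96c, d6057fa, f05f9f3, fac51ee, ff3ec6d, ffad1e7}.
Only in f74d043's history (ahead): {f74d043} — 1.
Only in a9fc680's history (behind): {a9fc680, d6057fa} — 2.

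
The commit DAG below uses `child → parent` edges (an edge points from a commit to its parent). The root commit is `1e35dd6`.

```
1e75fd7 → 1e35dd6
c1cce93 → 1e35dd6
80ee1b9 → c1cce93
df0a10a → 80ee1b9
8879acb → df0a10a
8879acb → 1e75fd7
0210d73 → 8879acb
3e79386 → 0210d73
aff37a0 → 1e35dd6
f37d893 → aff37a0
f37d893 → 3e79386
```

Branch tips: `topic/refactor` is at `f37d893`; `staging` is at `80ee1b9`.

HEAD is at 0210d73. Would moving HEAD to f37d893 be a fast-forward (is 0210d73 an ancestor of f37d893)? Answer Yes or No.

A fast-forward from 0210d73 to f37d893 is possible iff 0210d73 is an ancestor of f37d893.
Ancestors of f37d893: {0210d73, 1e35dd6, 1e75fd7, 3e79386, 80ee1b9, 8879acb, aff37a0, c1cce93, df0a10a, f37d893}.
0210d73 is among them, so fast-forward is possible.

Yes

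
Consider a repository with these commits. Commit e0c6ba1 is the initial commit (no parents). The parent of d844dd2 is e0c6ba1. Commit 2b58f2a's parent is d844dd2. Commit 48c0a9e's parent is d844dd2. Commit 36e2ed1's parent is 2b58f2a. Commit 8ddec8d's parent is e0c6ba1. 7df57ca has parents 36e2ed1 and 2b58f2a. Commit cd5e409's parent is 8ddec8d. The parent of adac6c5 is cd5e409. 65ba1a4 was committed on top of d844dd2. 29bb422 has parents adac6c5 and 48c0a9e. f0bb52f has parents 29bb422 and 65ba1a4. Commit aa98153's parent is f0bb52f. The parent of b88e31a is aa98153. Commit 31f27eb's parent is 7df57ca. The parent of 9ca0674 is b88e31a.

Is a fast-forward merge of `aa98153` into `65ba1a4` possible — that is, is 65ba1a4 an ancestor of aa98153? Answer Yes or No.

Yes

A fast-forward from 65ba1a4 to aa98153 is possible iff 65ba1a4 is an ancestor of aa98153.
Ancestors of aa98153: {29bb422, 48c0a9e, 65ba1a4, 8ddec8d, aa98153, adac6c5, cd5e409, d844dd2, e0c6ba1, f0bb52f}.
65ba1a4 is among them, so fast-forward is possible.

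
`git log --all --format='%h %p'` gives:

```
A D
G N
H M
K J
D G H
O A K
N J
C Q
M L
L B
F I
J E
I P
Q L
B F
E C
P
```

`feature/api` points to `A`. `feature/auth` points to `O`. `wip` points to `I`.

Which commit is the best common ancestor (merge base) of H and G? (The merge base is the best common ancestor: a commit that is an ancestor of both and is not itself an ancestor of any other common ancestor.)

L

Ancestors of H: {B, F, H, I, L, M, P}.
Ancestors of G: {B, C, E, F, G, I, J, L, N, P, Q}.
Common ancestors: {B, F, I, L, P}.
Among these, L is not an ancestor of any other common ancestor — it is the merge base.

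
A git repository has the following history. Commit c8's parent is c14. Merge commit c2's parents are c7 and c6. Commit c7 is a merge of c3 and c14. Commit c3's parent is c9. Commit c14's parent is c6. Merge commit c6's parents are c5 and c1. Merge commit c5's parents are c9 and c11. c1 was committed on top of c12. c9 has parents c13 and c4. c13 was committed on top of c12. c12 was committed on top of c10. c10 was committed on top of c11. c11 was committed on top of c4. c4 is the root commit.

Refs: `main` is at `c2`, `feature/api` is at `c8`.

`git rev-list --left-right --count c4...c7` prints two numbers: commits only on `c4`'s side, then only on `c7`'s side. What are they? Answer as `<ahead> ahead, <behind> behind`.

0 ahead, 11 behind

Reachable from c4: {c4}.
Reachable from c7: {c1, c10, c11, c12, c13, c14, c3, c4, c5, c6, c7, c9}.
Only in c4's history (ahead): {} — 0.
Only in c7's history (behind): {c1, c10, c11, c12, c13, c14, c3, c5, c6, c7, c9} — 11.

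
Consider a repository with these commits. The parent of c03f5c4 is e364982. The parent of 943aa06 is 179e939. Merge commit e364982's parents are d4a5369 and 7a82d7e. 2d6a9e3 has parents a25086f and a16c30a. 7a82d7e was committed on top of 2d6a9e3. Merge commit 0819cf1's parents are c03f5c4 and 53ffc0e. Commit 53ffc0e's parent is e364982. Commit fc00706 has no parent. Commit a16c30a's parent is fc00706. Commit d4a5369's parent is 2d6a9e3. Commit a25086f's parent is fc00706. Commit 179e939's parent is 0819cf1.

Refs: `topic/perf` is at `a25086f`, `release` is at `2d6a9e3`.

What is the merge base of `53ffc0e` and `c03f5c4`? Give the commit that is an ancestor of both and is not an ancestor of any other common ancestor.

Ancestors of 53ffc0e: {2d6a9e3, 53ffc0e, 7a82d7e, a16c30a, a25086f, d4a5369, e364982, fc00706}.
Ancestors of c03f5c4: {2d6a9e3, 7a82d7e, a16c30a, a25086f, c03f5c4, d4a5369, e364982, fc00706}.
Common ancestors: {2d6a9e3, 7a82d7e, a16c30a, a25086f, d4a5369, e364982, fc00706}.
Among these, e364982 is not an ancestor of any other common ancestor — it is the merge base.

e364982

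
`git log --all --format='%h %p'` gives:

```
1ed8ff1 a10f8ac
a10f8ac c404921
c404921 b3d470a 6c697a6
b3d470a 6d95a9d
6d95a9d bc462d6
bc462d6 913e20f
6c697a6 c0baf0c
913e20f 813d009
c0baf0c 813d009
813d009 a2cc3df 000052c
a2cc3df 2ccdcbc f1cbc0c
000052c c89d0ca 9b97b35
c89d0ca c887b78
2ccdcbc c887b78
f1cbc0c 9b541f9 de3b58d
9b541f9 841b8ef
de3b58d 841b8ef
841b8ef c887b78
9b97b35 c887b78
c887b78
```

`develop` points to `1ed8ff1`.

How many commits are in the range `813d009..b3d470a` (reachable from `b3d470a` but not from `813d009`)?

Reachable from b3d470a: {000052c, 2ccdcbc, 6d95a9d, 813d009, 841b8ef, 913e20f, 9b541f9, 9b97b35, a2cc3df, b3d470a, bc462d6, c887b78, c89d0ca, de3b58d, f1cbc0c}.
Reachable from 813d009: {000052c, 2ccdcbc, 813d009, 841b8ef, 9b541f9, 9b97b35, a2cc3df, c887b78, c89d0ca, de3b58d, f1cbc0c}.
In b3d470a's history but not 813d009's: {6d95a9d, 913e20f, b3d470a, bc462d6} — 4 commits.

4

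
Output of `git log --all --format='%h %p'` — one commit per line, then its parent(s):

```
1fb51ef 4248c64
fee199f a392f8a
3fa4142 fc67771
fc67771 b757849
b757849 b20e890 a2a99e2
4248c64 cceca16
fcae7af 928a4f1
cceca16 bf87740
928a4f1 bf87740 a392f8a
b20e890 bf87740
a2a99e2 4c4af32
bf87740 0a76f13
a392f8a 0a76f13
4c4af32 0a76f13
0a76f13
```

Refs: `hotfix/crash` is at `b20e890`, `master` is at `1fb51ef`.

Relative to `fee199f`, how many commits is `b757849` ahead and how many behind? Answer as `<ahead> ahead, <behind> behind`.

5 ahead, 2 behind

Reachable from b757849: {0a76f13, 4c4af32, a2a99e2, b20e890, b757849, bf87740}.
Reachable from fee199f: {0a76f13, a392f8a, fee199f}.
Only in b757849's history (ahead): {4c4af32, a2a99e2, b20e890, b757849, bf87740} — 5.
Only in fee199f's history (behind): {a392f8a, fee199f} — 2.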